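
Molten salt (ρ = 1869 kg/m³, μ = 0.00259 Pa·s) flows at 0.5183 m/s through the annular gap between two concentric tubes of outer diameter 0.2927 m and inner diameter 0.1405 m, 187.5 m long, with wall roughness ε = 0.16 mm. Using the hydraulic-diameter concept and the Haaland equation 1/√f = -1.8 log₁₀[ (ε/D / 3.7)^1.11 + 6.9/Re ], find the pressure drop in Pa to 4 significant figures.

ΔP ≈ 7262 Pa

Hydraulic diameter D_h = 4A/P = D_o - D_i = 0.2927 - 0.1405 = 0.1522 m.
Re = ρVD_h/μ = 1869·0.5183·0.1522/0.00259 = 5.693e+04.
ε/D_h = 0.00016/0.1522 = 0.00105; Haaland gives 1/√f = -1.8 log₁₀[0.000116+0.000121] = 6.526, so f = 0.02348.
ΔP = f(L/D_h)(ρV²/2) = 0.02348·187.5/0.1522·251 = 7262 Pa.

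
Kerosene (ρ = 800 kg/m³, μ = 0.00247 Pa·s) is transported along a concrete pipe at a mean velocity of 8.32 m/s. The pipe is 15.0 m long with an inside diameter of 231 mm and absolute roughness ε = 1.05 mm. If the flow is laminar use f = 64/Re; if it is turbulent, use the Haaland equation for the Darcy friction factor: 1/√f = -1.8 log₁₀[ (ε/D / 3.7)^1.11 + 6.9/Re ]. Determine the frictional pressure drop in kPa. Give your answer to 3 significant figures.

Reynolds number Re = ρVD/μ = 800 · 8.32 · 0.231 / 0.00247 = 6.225e+05.
Re > 4000 → turbulent. Relative roughness ε/D = 0.00105/0.231 = 0.00455. Haaland: 1/√f = -1.8 log₁₀[(0.00455/3.7)^1.11 + 6.9/6.225e+05] = -1.8 log₁₀[0.000588 + 1.11e-05] = 5.801, so f = 0.02972.
Darcy-Weisbach: ΔP = f(L/D)(ρV²/2) = 0.02972·(15/0.231)·(800·8.32²/2) = 0.02972·64.94·2.769e+04 = 5.343e+04 Pa.
ΔP = 5.343e+04 Pa = 53.4 kPa.

ΔP ≈ 53.4 kPa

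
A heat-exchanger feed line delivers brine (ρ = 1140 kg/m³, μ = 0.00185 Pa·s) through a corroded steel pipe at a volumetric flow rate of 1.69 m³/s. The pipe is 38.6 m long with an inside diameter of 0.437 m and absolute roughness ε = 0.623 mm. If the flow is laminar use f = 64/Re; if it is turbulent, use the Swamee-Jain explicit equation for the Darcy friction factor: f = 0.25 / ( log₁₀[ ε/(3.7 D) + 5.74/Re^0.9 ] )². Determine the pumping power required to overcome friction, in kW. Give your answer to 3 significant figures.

Cross-sectional area A = πD²/4 = π(0.437)²/4 = 0.15 m²; mean velocity V = Q/A = 1.69/0.15 = 11.27 m/s.
Reynolds number Re = ρVD/μ = 1140 · 11.27 · 0.437 / 0.00185 = 3.034e+06.
Re > 4000 → turbulent. Relative roughness ε/D = 0.000623/0.437 = 0.00143. Swamee-Jain: f = 0.25/(log₁₀[0.00143/3.7 + 5.74/3.034e+06^0.9])² = 0.25/(log₁₀[0.000385 + 8.42e-06])² = 0.25/(-3.405)² = 0.02157.
Darcy-Weisbach: ΔP = f(L/D)(ρV²/2) = 0.02157·(38.6/0.437)·(1140·11.27²/2) = 0.02157·88.33·7.237e+04 = 1.378e+05 Pa.
Pumping power P = QΔP = 1.69·1.378e+05 = 233000 W = 233 kW.

P ≈ 233 kW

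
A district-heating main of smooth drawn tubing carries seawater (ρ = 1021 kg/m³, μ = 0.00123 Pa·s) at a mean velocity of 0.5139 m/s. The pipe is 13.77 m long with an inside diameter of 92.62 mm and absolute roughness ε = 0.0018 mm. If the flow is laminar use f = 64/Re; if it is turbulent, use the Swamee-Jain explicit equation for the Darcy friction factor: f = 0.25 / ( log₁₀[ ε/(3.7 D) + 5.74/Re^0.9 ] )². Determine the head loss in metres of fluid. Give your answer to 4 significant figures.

h_f ≈ 0.04398 m

Reynolds number Re = ρVD/μ = 1021 · 0.5139 · 0.09262 / 0.00123 = 3.951e+04.
Re > 4000 → turbulent. Relative roughness ε/D = 1.8e-06/0.09262 = 1.94e-05. Swamee-Jain: f = 0.25/(log₁₀[1.94e-05/3.7 + 5.74/3.951e+04^0.9])² = 0.25/(log₁₀[5.25e-06 + 0.000419])² = 0.25/(-3.373)² = 0.02198.
Darcy-Weisbach: ΔP = f(L/D)(ρV²/2) = 0.02198·(13.77/0.09262)·(1021·0.5139²/2) = 0.02198·148.7·134.8 = 440.5 Pa.
Head loss h_f = ΔP/(ρg) = 440.5/(1021·9.81) = 0.04398 m.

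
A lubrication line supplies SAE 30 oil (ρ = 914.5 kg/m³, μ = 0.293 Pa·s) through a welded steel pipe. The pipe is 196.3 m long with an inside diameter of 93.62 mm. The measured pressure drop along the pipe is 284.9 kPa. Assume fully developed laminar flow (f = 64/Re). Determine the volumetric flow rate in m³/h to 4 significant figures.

For laminar flow, f = 64/Re with Re = ρVD/μ, so Darcy-Weisbach reduces to ΔP = 32μLV/D². Solving for V: V = ΔP·D²/(32μL) = 2.849e+05·(0.09362)²/(32·0.293·196.3) = 1.357 m/s.
Check: Re = ρVD/μ = 914.5·1.357·0.09362/0.293 = 396.4 < 2300, so the laminar assumption holds.
Q = V·A = 1.357·(π/4·0.09362²) = 0.009339 m³/s = 33.62 m³/h.

Q ≈ 33.62 m³/h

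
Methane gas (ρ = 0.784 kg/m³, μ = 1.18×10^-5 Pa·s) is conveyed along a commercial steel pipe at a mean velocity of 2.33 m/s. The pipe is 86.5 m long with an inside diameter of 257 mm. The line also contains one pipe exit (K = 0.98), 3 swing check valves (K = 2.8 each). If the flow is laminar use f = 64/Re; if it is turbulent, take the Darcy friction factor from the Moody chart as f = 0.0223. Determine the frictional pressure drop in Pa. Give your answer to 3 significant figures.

Reynolds number Re = ρVD/μ = 0.784 · 2.33 · 0.257 / 1.18e-05 = 3.979e+04.
Re > 4000 → turbulent; use the Moody-chart value f = 0.0223.
Total minor-loss coefficient ΣK = 1·0.98 + 3·2.8 = 9.38.
ΔP = [f·L/D + ΣK]·(ρV²/2) = [0.0223·86.5/0.257 + 9.38]·(0.784·2.33²/2) = [7.506 + 9.38]·2.128 = 35.93 Pa.

ΔP ≈ 35.9 Pa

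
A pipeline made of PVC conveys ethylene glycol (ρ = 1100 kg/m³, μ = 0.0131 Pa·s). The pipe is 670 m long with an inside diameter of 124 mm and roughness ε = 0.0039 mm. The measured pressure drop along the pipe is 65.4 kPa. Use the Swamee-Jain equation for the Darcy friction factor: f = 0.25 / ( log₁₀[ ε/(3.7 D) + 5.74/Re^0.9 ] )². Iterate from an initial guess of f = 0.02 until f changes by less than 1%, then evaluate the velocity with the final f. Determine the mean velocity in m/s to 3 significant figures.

V ≈ 0.825 m/s

Rearranging Darcy-Weisbach: V = √(2·ΔP·D/(f·L·ρ)). With ε/D = 3.9e-06/0.124 = 3.15e-05, iterate starting from f = 0.02:
  f = 0.02 → V = √(2·6.54e+04·0.124/(0.02·670·1100)) = 1.049 m/s; Re = ρVD/μ = 1.092e+04; f → 0.03029
  f = 0.03029 → V = 0.8523 m/s; Re = 8875; f → 0.03207
  f = 0.03207 → V = 0.8284 m/s; Re = 8626; f → 0.03232
Converged (Δf/f < 1%). With the final f = 0.03232: V = √(2·6.54e+04·0.124/(0.03232·670·1100)) = 0.8251 m/s.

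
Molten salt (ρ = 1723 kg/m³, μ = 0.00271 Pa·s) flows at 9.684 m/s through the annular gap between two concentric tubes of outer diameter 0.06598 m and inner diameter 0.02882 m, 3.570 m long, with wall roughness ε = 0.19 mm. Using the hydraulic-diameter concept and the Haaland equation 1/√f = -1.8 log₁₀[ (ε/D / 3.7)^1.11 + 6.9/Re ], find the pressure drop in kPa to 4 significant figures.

Hydraulic diameter D_h = 4A/P = D_o - D_i = 0.06598 - 0.02882 = 0.03716 m.
Re = ρVD_h/μ = 1723·9.684·0.03716/0.00271 = 2.288e+05.
ε/D_h = 0.00019/0.03716 = 0.00511; Haaland gives 1/√f = -1.8 log₁₀[0.00067+3.02e-05] = 5.679, so f = 0.03101.
ΔP = f(L/D_h)(ρV²/2) = 0.03101·3.57/0.03716·8.079e+04 = 2.407e+05 Pa.
ΔP = 240.7 kPa.

ΔP ≈ 240.7 kPa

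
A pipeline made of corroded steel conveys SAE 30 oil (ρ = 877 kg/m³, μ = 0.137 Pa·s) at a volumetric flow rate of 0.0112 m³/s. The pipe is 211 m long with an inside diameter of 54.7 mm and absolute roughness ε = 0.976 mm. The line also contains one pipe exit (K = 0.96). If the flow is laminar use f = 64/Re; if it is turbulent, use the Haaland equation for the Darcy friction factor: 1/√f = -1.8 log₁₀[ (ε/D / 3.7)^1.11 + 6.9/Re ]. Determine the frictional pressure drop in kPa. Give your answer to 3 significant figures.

Cross-sectional area A = πD²/4 = π(0.0547)²/4 = 0.00235 m²; mean velocity V = Q/A = 0.0112/0.00235 = 4.766 m/s.
Reynolds number Re = ρVD/μ = 877 · 4.766 · 0.0547 / 0.137 = 1669.
Re < 2300 → laminar flow, so f = 64/Re = 64/1669 = 0.03835 (the turbulent correlation is not needed).
Total minor-loss coefficient ΣK = 1·0.96 = 0.96.
ΔP = [f·L/D + ΣK]·(ρV²/2) = [0.03835·211/0.0547 + 0.96]·(877·4.766²/2) = [147.9 + 0.96]·9960 = 1.483e+06 Pa.
ΔP = 1.483e+06 Pa = 1480 kPa.

ΔP ≈ 1480 kPa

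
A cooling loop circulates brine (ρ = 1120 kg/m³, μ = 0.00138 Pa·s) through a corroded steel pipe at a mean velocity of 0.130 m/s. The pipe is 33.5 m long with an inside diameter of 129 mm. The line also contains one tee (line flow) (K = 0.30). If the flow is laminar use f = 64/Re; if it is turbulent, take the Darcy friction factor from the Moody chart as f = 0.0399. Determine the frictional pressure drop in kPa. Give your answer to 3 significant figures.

Reynolds number Re = ρVD/μ = 1120 · 0.13 · 0.129 / 0.00138 = 1.361e+04.
Re > 4000 → turbulent; use the Moody-chart value f = 0.0399.
Total minor-loss coefficient ΣK = 1·0.3 = 0.3.
ΔP = [f·L/D + ΣK]·(ρV²/2) = [0.0399·33.5/0.129 + 0.3]·(1120·0.13²/2) = [10.36 + 0.3]·9.464 = 100.9 Pa.
ΔP = 100.9 Pa = 0.101 kPa.

ΔP ≈ 0.101 kPa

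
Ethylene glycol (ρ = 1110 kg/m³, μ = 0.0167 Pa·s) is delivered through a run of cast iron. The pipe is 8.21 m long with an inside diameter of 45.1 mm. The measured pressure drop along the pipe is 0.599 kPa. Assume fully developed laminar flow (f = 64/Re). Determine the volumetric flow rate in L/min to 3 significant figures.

For laminar flow, f = 64/Re with Re = ρVD/μ, so Darcy-Weisbach reduces to ΔP = 32μLV/D². Solving for V: V = ΔP·D²/(32μL) = 599·(0.0451)²/(32·0.0167·8.21) = 0.2777 m/s.
Check: Re = ρVD/μ = 1110·0.2777·0.0451/0.0167 = 832.4 < 2300, so the laminar assumption holds.
Q = V·A = 0.2777·(π/4·0.0451²) = 0.0004436 m³/s = 26.6 L/min.

Q ≈ 26.6 L/min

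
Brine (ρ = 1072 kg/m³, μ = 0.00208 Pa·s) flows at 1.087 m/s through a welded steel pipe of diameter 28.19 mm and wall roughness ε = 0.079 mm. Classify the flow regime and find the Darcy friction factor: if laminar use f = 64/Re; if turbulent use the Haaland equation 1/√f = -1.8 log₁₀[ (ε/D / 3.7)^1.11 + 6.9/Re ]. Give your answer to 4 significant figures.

Re = ρVD/μ = 1072·1.087·0.02819/0.00208 = 1.579e+04.
Re > 4000 → turbulent. ε/D = 7.9e-05/0.02819 = 0.0028; Haaland: 1/√f = -1.8 log₁₀[0.000344 + 0.000437] = 5.594, so f = 0.03196.

f ≈ 0.03196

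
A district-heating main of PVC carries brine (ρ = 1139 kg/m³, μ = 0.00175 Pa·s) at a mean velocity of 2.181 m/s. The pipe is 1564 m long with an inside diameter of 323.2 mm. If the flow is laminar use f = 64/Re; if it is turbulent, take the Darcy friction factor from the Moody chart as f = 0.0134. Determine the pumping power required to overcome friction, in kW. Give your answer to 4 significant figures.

P ≈ 31.43 kW

Reynolds number Re = ρVD/μ = 1139 · 2.181 · 0.3232 / 0.00175 = 4.588e+05.
Re > 4000 → turbulent; use the Moody-chart value f = 0.0134.
Darcy-Weisbach: ΔP = f(L/D)(ρV²/2) = 0.0134·(1564/0.3232)·(1139·2.181²/2) = 0.0134·4839·2709 = 1.757e+05 Pa.
Q = V·A = 2.181·0.08204 = 0.1789 m³/s.
Pumping power P = QΔP = 0.1789·1.757e+05 = 31431 W = 31.43 kW.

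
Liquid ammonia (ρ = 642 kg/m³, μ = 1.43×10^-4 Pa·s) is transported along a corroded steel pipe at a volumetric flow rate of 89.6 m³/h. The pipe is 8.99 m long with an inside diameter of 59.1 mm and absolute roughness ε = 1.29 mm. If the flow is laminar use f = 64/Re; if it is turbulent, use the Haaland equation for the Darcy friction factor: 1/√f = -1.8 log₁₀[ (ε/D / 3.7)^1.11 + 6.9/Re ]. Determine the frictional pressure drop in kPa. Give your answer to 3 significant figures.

Q = 89.6 m³/h = 89.6/3600 = 0.02489 m³/s.
Cross-sectional area A = πD²/4 = π(0.0591)²/4 = 0.002743 m²; mean velocity V = Q/A = 0.02489/0.002743 = 9.073 m/s.
Reynolds number Re = ρVD/μ = 642 · 9.073 · 0.0591 / 0.000143 = 2.407e+06.
Re > 4000 → turbulent. Relative roughness ε/D = 0.00129/0.0591 = 0.0218. Haaland: 1/√f = -1.8 log₁₀[(0.0218/3.7)^1.11 + 6.9/2.407e+06] = -1.8 log₁₀[0.00335 + 2.87e-06] = 4.453, so f = 0.05042.
Darcy-Weisbach: ΔP = f(L/D)(ρV²/2) = 0.05042·(8.99/0.0591)·(642·9.073²/2) = 0.05042·152.1·2.642e+04 = 2.027e+05 Pa.
ΔP = 2.027e+05 Pa = 203 kPa.

ΔP ≈ 203 kPa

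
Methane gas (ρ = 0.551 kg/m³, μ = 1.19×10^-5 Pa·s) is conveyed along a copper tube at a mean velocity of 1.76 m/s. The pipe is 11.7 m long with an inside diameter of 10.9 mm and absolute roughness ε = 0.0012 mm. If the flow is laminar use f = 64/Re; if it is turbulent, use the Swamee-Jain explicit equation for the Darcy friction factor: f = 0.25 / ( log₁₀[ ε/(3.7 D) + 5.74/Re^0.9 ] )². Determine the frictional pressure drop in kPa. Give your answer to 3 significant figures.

ΔP ≈ 0.0660 kPa

Reynolds number Re = ρVD/μ = 0.551 · 1.76 · 0.0109 / 1.19e-05 = 888.3.
Re < 2300 → laminar flow, so f = 64/Re = 64/888.3 = 0.07205 (the turbulent correlation is not needed).
Darcy-Weisbach: ΔP = f(L/D)(ρV²/2) = 0.07205·(11.7/0.0109)·(0.551·1.76²/2) = 0.07205·1073·0.8534 = 66 Pa.
ΔP = 66 Pa = 0.0660 kPa.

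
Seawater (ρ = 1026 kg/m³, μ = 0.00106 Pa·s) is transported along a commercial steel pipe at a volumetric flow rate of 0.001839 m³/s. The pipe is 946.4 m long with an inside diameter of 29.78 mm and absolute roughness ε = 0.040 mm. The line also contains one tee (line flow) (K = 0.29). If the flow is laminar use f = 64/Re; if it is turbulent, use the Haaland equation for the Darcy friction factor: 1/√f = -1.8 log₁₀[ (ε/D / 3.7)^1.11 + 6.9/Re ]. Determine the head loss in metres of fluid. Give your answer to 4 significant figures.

Cross-sectional area A = πD²/4 = π(0.02978)²/4 = 0.0006965 m²; mean velocity V = Q/A = 0.001839/0.0006965 = 2.64 m/s.
Reynolds number Re = ρVD/μ = 1026 · 2.64 · 0.02978 / 0.00106 = 7.61e+04.
Re > 4000 → turbulent. Relative roughness ε/D = 4e-05/0.02978 = 0.00134. Haaland: 1/√f = -1.8 log₁₀[(0.00134/3.7)^1.11 + 6.9/7.61e+04] = -1.8 log₁₀[0.000152 + 9.07e-05] = 6.507, so f = 0.02362.
Total minor-loss coefficient ΣK = 1·0.29 = 0.29.
ΔP = [f·L/D + ΣK]·(ρV²/2) = [0.02362·946.4/0.02978 + 0.29]·(1026·2.64²/2) = [750.5 + 0.29]·3576 = 2.685e+06 Pa.
Head loss h_f = ΔP/(ρg) = 2.685e+06/(1026·9.81) = 266.7 m.

h_f ≈ 266.7 m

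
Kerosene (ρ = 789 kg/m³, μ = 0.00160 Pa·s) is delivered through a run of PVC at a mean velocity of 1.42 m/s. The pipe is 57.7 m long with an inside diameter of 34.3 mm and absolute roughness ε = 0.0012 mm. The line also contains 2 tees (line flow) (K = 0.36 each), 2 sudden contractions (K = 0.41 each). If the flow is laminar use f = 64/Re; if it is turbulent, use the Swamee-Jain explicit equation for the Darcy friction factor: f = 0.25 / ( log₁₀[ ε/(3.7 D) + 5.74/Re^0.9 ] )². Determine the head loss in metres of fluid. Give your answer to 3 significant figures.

Reynolds number Re = ρVD/μ = 789 · 1.42 · 0.0343 / 0.0016 = 2.402e+04.
Re > 4000 → turbulent. Relative roughness ε/D = 1.2e-06/0.0343 = 3.5e-05. Swamee-Jain: f = 0.25/(log₁₀[3.5e-05/3.7 + 5.74/2.402e+04^0.9])² = 0.25/(log₁₀[9.46e-06 + 0.000655])² = 0.25/(-3.177)² = 0.02476.
Total minor-loss coefficient ΣK = 2·0.36 + 2·0.41 = 1.54.
ΔP = [f·L/D + ΣK]·(ρV²/2) = [0.02476·57.7/0.0343 + 1.54]·(789·1.42²/2) = [41.66 + 1.54]·795.5 = 3.436e+04 Pa.
Head loss h_f = ΔP/(ρg) = 3.436e+04/(789·9.81) = 4.44 m.

h_f ≈ 4.44 m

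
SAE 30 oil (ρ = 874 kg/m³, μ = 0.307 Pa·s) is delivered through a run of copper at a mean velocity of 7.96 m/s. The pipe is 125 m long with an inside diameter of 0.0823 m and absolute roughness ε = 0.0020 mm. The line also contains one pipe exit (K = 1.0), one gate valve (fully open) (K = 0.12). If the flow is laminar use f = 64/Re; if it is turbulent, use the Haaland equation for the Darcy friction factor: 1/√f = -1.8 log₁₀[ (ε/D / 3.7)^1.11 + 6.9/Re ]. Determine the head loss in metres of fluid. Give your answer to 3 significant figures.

Reynolds number Re = ρVD/μ = 874 · 7.96 · 0.0823 / 0.307 = 1865.
Re < 2300 → laminar flow, so f = 64/Re = 64/1865 = 0.03432 (the turbulent correlation is not needed).
Total minor-loss coefficient ΣK = 1·1 + 1·0.12 = 1.12.
ΔP = [f·L/D + ΣK]·(ρV²/2) = [0.03432·125/0.0823 + 1.12]·(874·7.96²/2) = [52.12 + 1.12]·2.769e+04 = 1.474e+06 Pa.
Head loss h_f = ΔP/(ρg) = 1.474e+06/(874·9.81) = 172 m.

h_f ≈ 172 m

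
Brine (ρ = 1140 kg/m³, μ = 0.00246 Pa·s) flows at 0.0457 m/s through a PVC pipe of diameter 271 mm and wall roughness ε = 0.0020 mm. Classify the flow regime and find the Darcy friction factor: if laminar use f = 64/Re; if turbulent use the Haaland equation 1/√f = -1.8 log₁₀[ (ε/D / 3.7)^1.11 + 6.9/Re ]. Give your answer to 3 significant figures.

f ≈ 0.0362

Re = ρVD/μ = 1140·0.0457·0.271/0.00246 = 5739.
Re > 4000 → turbulent. ε/D = 2e-06/0.271 = 7.38e-06; Haaland: 1/√f = -1.8 log₁₀[4.71e-07 + 0.0012] = 5.256, so f = 0.0362.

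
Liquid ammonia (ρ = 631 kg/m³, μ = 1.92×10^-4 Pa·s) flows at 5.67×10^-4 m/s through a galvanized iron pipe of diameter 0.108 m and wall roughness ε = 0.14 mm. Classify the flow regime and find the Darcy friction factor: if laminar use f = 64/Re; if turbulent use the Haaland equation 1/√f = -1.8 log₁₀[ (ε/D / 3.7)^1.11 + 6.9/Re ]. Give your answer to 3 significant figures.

f ≈ 0.318

Re = ρVD/μ = 631·0.000567·0.108/0.000192 = 201.2.
Re < 2300 → laminar, so f = 64/Re = 0.318 (roughness is irrelevant in laminar flow).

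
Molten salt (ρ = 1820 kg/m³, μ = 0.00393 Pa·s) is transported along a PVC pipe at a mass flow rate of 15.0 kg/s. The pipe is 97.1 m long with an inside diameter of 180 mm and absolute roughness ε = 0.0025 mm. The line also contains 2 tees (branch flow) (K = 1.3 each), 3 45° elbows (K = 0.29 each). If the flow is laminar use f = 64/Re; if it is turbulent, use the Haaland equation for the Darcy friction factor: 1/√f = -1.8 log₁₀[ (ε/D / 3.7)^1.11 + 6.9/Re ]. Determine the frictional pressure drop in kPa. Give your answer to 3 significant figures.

A = πD²/4 = π(0.18)²/4 = 0.02545 m²; mean velocity V = ṁ/(ρA) = 15/(1820 · 0.02545) = 0.3239 m/s.
Reynolds number Re = ρVD/μ = 1820 · 0.3239 · 0.18 / 0.00393 = 2.7e+04.
Re > 4000 → turbulent. Relative roughness ε/D = 2.5e-06/0.18 = 1.39e-05. Haaland: 1/√f = -1.8 log₁₀[(1.39e-05/3.7)^1.11 + 6.9/2.7e+04] = -1.8 log₁₀[9.5e-07 + 0.000256] = 6.464, so f = 0.02394.
Total minor-loss coefficient ΣK = 2·1.3 + 3·0.29 = 3.47.
ΔP = [f·L/D + ΣK]·(ρV²/2) = [0.02394·97.1/0.18 + 3.47]·(1820·0.3239²/2) = [12.91 + 3.47]·95.46 = 1564 Pa.
ΔP = 1564 Pa = 1.56 kPa.

ΔP ≈ 1.56 kPa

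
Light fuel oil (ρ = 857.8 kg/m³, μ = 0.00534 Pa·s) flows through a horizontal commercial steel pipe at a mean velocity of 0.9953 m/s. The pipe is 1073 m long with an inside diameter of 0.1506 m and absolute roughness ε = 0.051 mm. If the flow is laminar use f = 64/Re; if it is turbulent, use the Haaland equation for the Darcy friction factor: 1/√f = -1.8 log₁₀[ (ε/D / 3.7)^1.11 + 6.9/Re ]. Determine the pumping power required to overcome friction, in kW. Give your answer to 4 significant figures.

Reynolds number Re = ρVD/μ = 857.8 · 0.9953 · 0.1506 / 0.00534 = 2.408e+04.
Re > 4000 → turbulent. Relative roughness ε/D = 5.1e-05/0.1506 = 0.000339. Haaland: 1/√f = -1.8 log₁₀[(0.000339/3.7)^1.11 + 6.9/2.408e+04] = -1.8 log₁₀[3.29e-05 + 0.000287] = 6.292, so f = 0.02526.
Darcy-Weisbach: ΔP = f(L/D)(ρV²/2) = 0.02526·(1073/0.1506)·(857.8·0.9953²/2) = 0.02526·7125·424.9 = 7.646e+04 Pa.
Q = V·A = 0.9953·0.01781 = 0.01773 m³/s.
Pumping power P = QΔP = 0.01773·7.646e+04 = 1355.7 W = 1.356 kW.

P ≈ 1.356 kW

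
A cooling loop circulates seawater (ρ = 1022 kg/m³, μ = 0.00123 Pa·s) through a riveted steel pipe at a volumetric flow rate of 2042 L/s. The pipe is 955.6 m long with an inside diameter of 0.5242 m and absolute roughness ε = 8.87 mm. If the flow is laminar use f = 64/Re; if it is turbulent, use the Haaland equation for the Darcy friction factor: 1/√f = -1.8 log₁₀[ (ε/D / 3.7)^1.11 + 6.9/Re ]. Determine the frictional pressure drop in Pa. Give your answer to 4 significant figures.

ΔP ≈ 3817000 Pa

Q = 2042 L/s = 2042/1000 = 2.042 m³/s.
Cross-sectional area A = πD²/4 = π(0.5242)²/4 = 0.2158 m²; mean velocity V = Q/A = 2.042/0.2158 = 9.462 m/s.
Reynolds number Re = ρVD/μ = 1022 · 9.462 · 0.5242 / 0.00123 = 4.121e+06.
Re > 4000 → turbulent. Relative roughness ε/D = 0.00887/0.5242 = 0.0169. Haaland: 1/√f = -1.8 log₁₀[(0.0169/3.7)^1.11 + 6.9/4.121e+06] = -1.8 log₁₀[0.00253 + 1.67e-06] = 4.674, so f = 0.04577.
Darcy-Weisbach: ΔP = f(L/D)(ρV²/2) = 0.04577·(955.6/0.5242)·(1022·9.462²/2) = 0.04577·1823·4.575e+04 = 3.817e+06 Pa.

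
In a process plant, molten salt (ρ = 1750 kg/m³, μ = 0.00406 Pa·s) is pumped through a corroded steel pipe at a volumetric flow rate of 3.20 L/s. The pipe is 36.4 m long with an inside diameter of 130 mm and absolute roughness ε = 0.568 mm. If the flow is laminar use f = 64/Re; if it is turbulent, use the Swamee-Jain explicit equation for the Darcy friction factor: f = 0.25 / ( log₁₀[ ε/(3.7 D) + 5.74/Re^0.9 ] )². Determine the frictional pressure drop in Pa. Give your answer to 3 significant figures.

Q = 3.20 L/s = 3.20/1000 = 0.0032 m³/s.
Cross-sectional area A = πD²/4 = π(0.13)²/4 = 0.01327 m²; mean velocity V = Q/A = 0.0032/0.01327 = 0.2411 m/s.
Reynolds number Re = ρVD/μ = 1750 · 0.2411 · 0.13 / 0.00406 = 1.351e+04.
Re > 4000 → turbulent. Relative roughness ε/D = 0.000568/0.13 = 0.00437. Swamee-Jain: f = 0.25/(log₁₀[0.00437/3.7 + 5.74/1.351e+04^0.9])² = 0.25/(log₁₀[0.00118 + 0.0011])² = 0.25/(-2.642)² = 0.03582.
Darcy-Weisbach: ΔP = f(L/D)(ρV²/2) = 0.03582·(36.4/0.13)·(1750·0.2411²/2) = 0.03582·280·50.86 = 510.1 Pa.

ΔP ≈ 510 Pa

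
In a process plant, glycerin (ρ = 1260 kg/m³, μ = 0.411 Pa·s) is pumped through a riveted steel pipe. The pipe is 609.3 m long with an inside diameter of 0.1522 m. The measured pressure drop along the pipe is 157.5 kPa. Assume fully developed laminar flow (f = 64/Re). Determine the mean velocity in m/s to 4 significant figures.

For laminar flow, f = 64/Re with Re = ρVD/μ, so Darcy-Weisbach reduces to ΔP = 32μLV/D². Solving for V: V = ΔP·D²/(32μL) = 1.575e+05·(0.1522)²/(32·0.411·609.3) = 0.4553 m/s.
Check: Re = ρVD/μ = 1260·0.4553·0.1522/0.411 = 212.4 < 2300, so the laminar assumption holds.

V ≈ 0.4553 m/s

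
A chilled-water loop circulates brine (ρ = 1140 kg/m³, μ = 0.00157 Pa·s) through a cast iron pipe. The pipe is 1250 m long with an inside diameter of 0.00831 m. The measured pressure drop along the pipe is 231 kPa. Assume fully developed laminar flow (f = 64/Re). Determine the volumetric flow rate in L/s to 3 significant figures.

For laminar flow, f = 64/Re with Re = ρVD/μ, so Darcy-Weisbach reduces to ΔP = 32μLV/D². Solving for V: V = ΔP·D²/(32μL) = 2.31e+05·(0.00831)²/(32·0.00157·1250) = 0.254 m/s.
Check: Re = ρVD/μ = 1140·0.254·0.00831/0.00157 = 1533 < 2300, so the laminar assumption holds.
Q = V·A = 0.254·(π/4·0.00831²) = 1.378e-05 m³/s = 0.0138 L/s.

Q ≈ 0.0138 L/s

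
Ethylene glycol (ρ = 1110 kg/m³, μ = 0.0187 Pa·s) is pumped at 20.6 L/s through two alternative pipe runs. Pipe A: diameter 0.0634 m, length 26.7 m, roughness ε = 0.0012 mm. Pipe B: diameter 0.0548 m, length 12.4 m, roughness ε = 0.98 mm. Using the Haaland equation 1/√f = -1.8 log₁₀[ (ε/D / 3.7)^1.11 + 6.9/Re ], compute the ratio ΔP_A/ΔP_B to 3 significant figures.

Pipe A: V = Q/A = 0.0206/0.003157 = 6.525 m/s; Re = 2.456e+04; ε/D = 1.89e-05; Haaland → f = 0.0245; ΔP_A = f(L/D)(ρV²/2) = 2.438e+05 Pa.
Pipe B: V = Q/A = 0.0206/0.002359 = 8.734 m/s; Re = 2.841e+04; ε/D = 0.0179; Haaland → f = 0.04811; ΔP_B = f(L/D)(ρV²/2) = 4.609e+05 Pa.
ΔP_A/ΔP_B = 2.438e+05/4.609e+05 = 0.529.

ΔP_A/ΔP_B ≈ 0.529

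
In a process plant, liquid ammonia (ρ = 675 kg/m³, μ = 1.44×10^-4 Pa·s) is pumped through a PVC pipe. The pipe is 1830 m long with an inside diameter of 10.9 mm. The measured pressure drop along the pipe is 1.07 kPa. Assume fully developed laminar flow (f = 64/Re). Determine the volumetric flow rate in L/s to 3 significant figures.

For laminar flow, f = 64/Re with Re = ρVD/μ, so Darcy-Weisbach reduces to ΔP = 32μLV/D². Solving for V: V = ΔP·D²/(32μL) = 1070·(0.0109)²/(32·0.000144·1830) = 0.01508 m/s.
Check: Re = ρVD/μ = 675·0.01508·0.0109/0.000144 = 770.3 < 2300, so the laminar assumption holds.
Q = V·A = 0.01508·(π/4·0.0109²) = 1.407e-06 m³/s = 0.00141 L/s.

Q ≈ 0.00141 L/s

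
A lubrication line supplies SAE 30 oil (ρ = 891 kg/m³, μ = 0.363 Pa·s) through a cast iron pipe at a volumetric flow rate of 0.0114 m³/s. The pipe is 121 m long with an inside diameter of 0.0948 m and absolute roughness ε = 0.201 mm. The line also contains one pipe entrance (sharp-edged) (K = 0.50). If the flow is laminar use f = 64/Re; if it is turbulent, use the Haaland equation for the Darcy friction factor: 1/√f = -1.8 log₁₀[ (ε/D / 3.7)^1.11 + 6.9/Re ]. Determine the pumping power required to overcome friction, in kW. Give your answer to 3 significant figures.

P ≈ 2.89 kW

Cross-sectional area A = πD²/4 = π(0.0948)²/4 = 0.007058 m²; mean velocity V = Q/A = 0.0114/0.007058 = 1.615 m/s.
Reynolds number Re = ρVD/μ = 891 · 1.615 · 0.0948 / 0.363 = 375.8.
Re < 2300 → laminar flow, so f = 64/Re = 64/375.8 = 0.1703 (the turbulent correlation is not needed).
Total minor-loss coefficient ΣK = 1·0.5 = 0.5.
ΔP = [f·L/D + ΣK]·(ρV²/2) = [0.1703·121/0.0948 + 0.5]·(891·1.615²/2) = [217.4 + 0.5]·1162 = 2.532e+05 Pa.
Pumping power P = QΔP = 0.0114·2.532e+05 = 2886 W = 2.89 kW.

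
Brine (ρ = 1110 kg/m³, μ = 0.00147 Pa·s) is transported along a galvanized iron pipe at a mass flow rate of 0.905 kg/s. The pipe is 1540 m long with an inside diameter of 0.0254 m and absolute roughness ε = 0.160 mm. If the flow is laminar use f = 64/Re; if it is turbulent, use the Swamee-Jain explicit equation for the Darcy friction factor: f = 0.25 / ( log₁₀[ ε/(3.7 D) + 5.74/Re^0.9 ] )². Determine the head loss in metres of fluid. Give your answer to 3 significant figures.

h_f ≈ 284 m

A = πD²/4 = π(0.0254)²/4 = 0.0005067 m²; mean velocity V = ṁ/(ρA) = 0.905/(1110 · 0.0005067) = 1.609 m/s.
Reynolds number Re = ρVD/μ = 1110 · 1.609 · 0.0254 / 0.00147 = 3.086e+04.
Re > 4000 → turbulent. Relative roughness ε/D = 0.00016/0.0254 = 0.0063. Swamee-Jain: f = 0.25/(log₁₀[0.0063/3.7 + 5.74/3.086e+04^0.9])² = 0.25/(log₁₀[0.0017 + 0.000523])² = 0.25/(-2.653)² = 0.03553.
Darcy-Weisbach: ΔP = f(L/D)(ρV²/2) = 0.03553·(1540/0.0254)·(1110·1.609²/2) = 0.03553·6.063e+04·1437 = 3.095e+06 Pa.
Head loss h_f = ΔP/(ρg) = 3.095e+06/(1110·9.81) = 284 m.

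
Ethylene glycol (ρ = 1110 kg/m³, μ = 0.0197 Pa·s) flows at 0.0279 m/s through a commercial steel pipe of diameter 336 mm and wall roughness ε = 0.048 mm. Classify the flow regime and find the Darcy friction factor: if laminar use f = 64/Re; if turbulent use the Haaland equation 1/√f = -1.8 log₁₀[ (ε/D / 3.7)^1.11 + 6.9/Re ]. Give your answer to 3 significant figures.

f ≈ 0.121

Re = ρVD/μ = 1110·0.0279·0.336/0.0197 = 528.2.
Re < 2300 → laminar, so f = 64/Re = 0.1212 (roughness is irrelevant in laminar flow).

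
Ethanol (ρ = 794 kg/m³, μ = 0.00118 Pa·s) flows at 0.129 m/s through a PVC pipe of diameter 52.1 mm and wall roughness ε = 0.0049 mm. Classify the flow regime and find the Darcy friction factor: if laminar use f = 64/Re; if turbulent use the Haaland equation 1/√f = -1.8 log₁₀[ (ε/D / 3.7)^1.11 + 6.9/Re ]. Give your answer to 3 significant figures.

f ≈ 0.0390

Re = ρVD/μ = 794·0.129·0.0521/0.00118 = 4522.
Re > 4000 → turbulent. ε/D = 4.9e-06/0.0521 = 9.4e-05; Haaland: 1/√f = -1.8 log₁₀[7.94e-06 + 0.00153] = 5.066, so f = 0.03897.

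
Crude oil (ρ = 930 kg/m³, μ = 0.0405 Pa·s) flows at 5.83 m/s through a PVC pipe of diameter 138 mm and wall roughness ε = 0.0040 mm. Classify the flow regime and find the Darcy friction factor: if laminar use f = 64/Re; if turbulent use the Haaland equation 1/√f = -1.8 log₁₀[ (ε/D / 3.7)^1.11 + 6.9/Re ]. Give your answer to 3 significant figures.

f ≈ 0.0263

Re = ρVD/μ = 930·5.83·0.138/0.0405 = 1.847e+04.
Re > 4000 → turbulent. ε/D = 4e-06/0.138 = 2.9e-05; Haaland: 1/√f = -1.8 log₁₀[2.15e-06 + 0.000373] = 6.165, so f = 0.02631.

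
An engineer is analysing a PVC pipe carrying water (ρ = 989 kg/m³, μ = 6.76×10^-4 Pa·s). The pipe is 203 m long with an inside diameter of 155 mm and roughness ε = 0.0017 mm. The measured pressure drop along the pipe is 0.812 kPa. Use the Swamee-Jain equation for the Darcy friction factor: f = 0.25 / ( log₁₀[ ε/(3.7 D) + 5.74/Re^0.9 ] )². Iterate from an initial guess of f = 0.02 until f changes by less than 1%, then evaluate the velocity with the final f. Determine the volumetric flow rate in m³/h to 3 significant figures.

Rearranging Darcy-Weisbach: V = √(2·ΔP·D/(f·L·ρ)). With ε/D = 1.7e-06/0.155 = 1.1e-05, iterate starting from f = 0.02:
  f = 0.02 → V = √(2·812·0.155/(0.02·203·989)) = 0.2504 m/s; Re = ρVD/μ = 5.678e+04; f → 0.02023
  f = 0.02023 → V = 0.249 m/s; Re = 5.646e+04; f → 0.02025
Converged (Δf/f < 1%). With the final f = 0.02025: V = √(2·812·0.155/(0.02025·203·989)) = 0.2488 m/s.
Q = V·A = 0.2488·(π/4·0.155²) = 0.004695 m³/s = 16.9 m³/h.

Q ≈ 16.9 m³/h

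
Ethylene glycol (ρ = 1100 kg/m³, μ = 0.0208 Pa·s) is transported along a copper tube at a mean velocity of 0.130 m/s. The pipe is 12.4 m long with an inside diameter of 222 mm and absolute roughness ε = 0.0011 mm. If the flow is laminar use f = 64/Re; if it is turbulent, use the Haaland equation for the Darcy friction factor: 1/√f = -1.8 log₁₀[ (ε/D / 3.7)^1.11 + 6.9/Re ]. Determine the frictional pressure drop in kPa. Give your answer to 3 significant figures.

Reynolds number Re = ρVD/μ = 1100 · 0.13 · 0.222 / 0.0208 = 1526.
Re < 2300 → laminar flow, so f = 64/Re = 64/1526 = 0.04193 (the turbulent correlation is not needed).
Darcy-Weisbach: ΔP = f(L/D)(ρV²/2) = 0.04193·(12.4/0.222)·(1100·0.13²/2) = 0.04193·55.86·9.295 = 21.77 Pa.
ΔP = 21.77 Pa = 0.0218 kPa.

ΔP ≈ 0.0218 kPa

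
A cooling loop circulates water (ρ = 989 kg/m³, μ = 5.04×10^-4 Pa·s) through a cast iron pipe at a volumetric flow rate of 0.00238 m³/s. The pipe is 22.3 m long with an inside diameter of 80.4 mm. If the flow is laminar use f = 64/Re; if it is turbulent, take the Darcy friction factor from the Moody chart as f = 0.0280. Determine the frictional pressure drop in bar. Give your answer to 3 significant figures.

ΔP ≈ 0.00844 bar

Cross-sectional area A = πD²/4 = π(0.0804)²/4 = 0.005077 m²; mean velocity V = Q/A = 0.00238/0.005077 = 0.4688 m/s.
Reynolds number Re = ρVD/μ = 989 · 0.4688 · 0.0804 / 0.000504 = 7.396e+04.
Re > 4000 → turbulent; use the Moody-chart value f = 0.0280.
Darcy-Weisbach: ΔP = f(L/D)(ρV²/2) = 0.028·(22.3/0.0804)·(989·0.4688²/2) = 0.028·277.4·108.7 = 844 Pa.
ΔP = 844 Pa = 0.00844 bar.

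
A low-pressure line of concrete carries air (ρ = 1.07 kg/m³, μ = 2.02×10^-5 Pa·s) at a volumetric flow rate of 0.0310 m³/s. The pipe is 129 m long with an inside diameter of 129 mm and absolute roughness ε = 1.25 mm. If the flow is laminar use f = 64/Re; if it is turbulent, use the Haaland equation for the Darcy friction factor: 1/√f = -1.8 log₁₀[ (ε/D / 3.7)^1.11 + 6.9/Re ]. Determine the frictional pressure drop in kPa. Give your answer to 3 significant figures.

Cross-sectional area A = πD²/4 = π(0.129)²/4 = 0.01307 m²; mean velocity V = Q/A = 0.031/0.01307 = 2.372 m/s.
Reynolds number Re = ρVD/μ = 1.07 · 2.372 · 0.129 / 2.02e-05 = 1.621e+04.
Re > 4000 → turbulent. Relative roughness ε/D = 0.00125/0.129 = 0.00969. Haaland: 1/√f = -1.8 log₁₀[(0.00969/3.7)^1.11 + 6.9/1.621e+04] = -1.8 log₁₀[0.00136 + 0.000426] = 4.946, so f = 0.04088.
Darcy-Weisbach: ΔP = f(L/D)(ρV²/2) = 0.04088·(129/0.129)·(1.07·2.372²/2) = 0.04088·1000·3.01 = 123 Pa.
ΔP = 123 Pa = 0.123 kPa.

ΔP ≈ 0.123 kPa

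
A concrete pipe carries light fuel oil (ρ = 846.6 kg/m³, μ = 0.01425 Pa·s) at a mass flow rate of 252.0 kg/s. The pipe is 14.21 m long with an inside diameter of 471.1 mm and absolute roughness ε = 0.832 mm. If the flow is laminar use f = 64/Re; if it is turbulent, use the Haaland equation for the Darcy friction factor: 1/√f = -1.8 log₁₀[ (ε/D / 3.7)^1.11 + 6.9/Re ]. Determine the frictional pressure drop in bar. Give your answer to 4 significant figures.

ΔP ≈ 0.009623 bar

A = πD²/4 = π(0.4711)²/4 = 0.1743 m²; mean velocity V = ṁ/(ρA) = 252/(846.6 · 0.1743) = 1.708 m/s.
Reynolds number Re = ρVD/μ = 846.6 · 1.708 · 0.4711 / 0.0143 = 4.78e+04.
Re > 4000 → turbulent. Relative roughness ε/D = 0.000832/0.4711 = 0.00177. Haaland: 1/√f = -1.8 log₁₀[(0.00177/3.7)^1.11 + 6.9/4.78e+04] = -1.8 log₁₀[0.000206 + 0.000144] = 6.22, so f = 0.02585.
Darcy-Weisbach: ΔP = f(L/D)(ρV²/2) = 0.02585·(14.21/0.4711)·(846.6·1.708²/2) = 0.02585·30.16·1234 = 962.3 Pa.
ΔP = 962.3 Pa = 0.009623 bar.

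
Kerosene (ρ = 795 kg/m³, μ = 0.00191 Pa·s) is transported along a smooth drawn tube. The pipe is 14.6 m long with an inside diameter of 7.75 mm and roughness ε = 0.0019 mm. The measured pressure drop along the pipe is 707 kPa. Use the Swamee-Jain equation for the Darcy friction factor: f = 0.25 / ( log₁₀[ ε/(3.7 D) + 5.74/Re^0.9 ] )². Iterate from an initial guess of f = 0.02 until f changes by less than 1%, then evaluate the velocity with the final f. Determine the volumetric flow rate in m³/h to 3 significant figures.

Rearranging Darcy-Weisbach: V = √(2·ΔP·D/(f·L·ρ)). With ε/D = 1.9e-06/0.00775 = 0.000245, iterate starting from f = 0.02:
  f = 0.02 → V = √(2·7.07e+05·0.00775/(0.02·14.6·795)) = 6.871 m/s; Re = ρVD/μ = 2.216e+04; f → 0.0258
  f = 0.0258 → V = 6.05 m/s; Re = 1.952e+04; f → 0.02657
  f = 0.02657 → V = 5.961 m/s; Re = 1.923e+04; f → 0.02666
Converged (Δf/f < 1%). With the final f = 0.02666: V = √(2·7.07e+05·0.00775/(0.02666·14.6·795)) = 5.951 m/s.
Q = V·A = 5.951·(π/4·0.00775²) = 0.0002807 m³/s = 1.01 m³/h.

Q ≈ 1.01 m³/h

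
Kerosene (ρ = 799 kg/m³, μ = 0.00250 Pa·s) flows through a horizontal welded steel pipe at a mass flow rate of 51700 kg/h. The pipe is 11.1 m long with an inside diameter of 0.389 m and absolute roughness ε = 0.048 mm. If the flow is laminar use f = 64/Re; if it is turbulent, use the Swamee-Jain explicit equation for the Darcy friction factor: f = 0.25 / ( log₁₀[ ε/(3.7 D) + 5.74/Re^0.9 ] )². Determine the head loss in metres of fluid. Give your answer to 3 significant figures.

h_f ≈ 8.82×10^-4 m

ṁ = 51700 kg/h = 51700/3600 = 14.36 kg/s.
A = πD²/4 = π(0.389)²/4 = 0.1188 m²; mean velocity V = ṁ/(ρA) = 14.36/(799 · 0.1188) = 0.1512 m/s.
Reynolds number Re = ρVD/μ = 799 · 0.1512 · 0.389 / 0.0025 = 1.88e+04.
Re > 4000 → turbulent. Relative roughness ε/D = 4.8e-05/0.389 = 0.000123. Swamee-Jain: f = 0.25/(log₁₀[0.000123/3.7 + 5.74/1.88e+04^0.9])² = 0.25/(log₁₀[3.33e-05 + 0.000817])² = 0.25/(-3.07)² = 0.02652.
Darcy-Weisbach: ΔP = f(L/D)(ρV²/2) = 0.02652·(11.1/0.389)·(799·0.1512²/2) = 0.02652·28.53·9.137 = 6.914 Pa.
Head loss h_f = ΔP/(ρg) = 6.914/(799·9.81) = 8.82×10^-4 m.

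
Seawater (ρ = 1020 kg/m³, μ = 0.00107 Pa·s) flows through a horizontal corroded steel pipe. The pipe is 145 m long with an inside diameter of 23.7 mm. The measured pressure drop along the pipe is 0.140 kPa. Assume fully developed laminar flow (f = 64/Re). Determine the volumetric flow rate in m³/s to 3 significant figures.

Q ≈ 6.99×10^-6 m³/s

For laminar flow, f = 64/Re with Re = ρVD/μ, so Darcy-Weisbach reduces to ΔP = 32μLV/D². Solving for V: V = ΔP·D²/(32μL) = 140·(0.0237)²/(32·0.00107·145) = 0.01584 m/s.
Check: Re = ρVD/μ = 1020·0.01584·0.0237/0.00107 = 357.8 < 2300, so the laminar assumption holds.
Q = V·A = 0.01584·(π/4·0.0237²) = 6.987e-06 m³/s = 6.99×10^-6 m³/s.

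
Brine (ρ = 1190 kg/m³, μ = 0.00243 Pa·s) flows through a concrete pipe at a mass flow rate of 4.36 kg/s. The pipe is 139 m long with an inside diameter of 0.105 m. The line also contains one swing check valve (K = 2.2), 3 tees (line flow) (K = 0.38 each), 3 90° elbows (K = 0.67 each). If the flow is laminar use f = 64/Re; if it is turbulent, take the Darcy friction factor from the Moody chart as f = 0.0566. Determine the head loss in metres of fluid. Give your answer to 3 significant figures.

A = πD²/4 = π(0.105)²/4 = 0.008659 m²; mean velocity V = ṁ/(ρA) = 4.36/(1190 · 0.008659) = 0.4231 m/s.
Reynolds number Re = ρVD/μ = 1190 · 0.4231 · 0.105 / 0.00243 = 2.176e+04.
Re > 4000 → turbulent; use the Moody-chart value f = 0.0566.
Total minor-loss coefficient ΣK = 1·2.2 + 3·0.38 + 3·0.67 = 5.35.
ΔP = [f·L/D + ΣK]·(ρV²/2) = [0.0566·139/0.105 + 5.35]·(1190·0.4231²/2) = [74.93 + 5.35]·106.5 = 8552 Pa.
Head loss h_f = ΔP/(ρg) = 8552/(1190·9.81) = 0.733 m.

h_f ≈ 0.733 m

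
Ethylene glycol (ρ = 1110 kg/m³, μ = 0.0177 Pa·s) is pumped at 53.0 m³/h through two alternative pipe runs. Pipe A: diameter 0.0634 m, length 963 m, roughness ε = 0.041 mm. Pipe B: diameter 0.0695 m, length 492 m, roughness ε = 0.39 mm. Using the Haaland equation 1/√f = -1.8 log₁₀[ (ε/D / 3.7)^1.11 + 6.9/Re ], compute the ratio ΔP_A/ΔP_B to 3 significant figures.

Pipe A: V = Q/A = 0.01472/0.003157 = 4.663 m/s; Re = 1.854e+04; ε/D = 0.000647; Haaland → f = 0.02739; ΔP_A = f(L/D)(ρV²/2) = 5.021e+06 Pa.
Pipe B: V = Q/A = 0.01472/0.003794 = 3.881 m/s; Re = 1.691e+04; ε/D = 0.00561; Haaland → f = 0.03573; ΔP_B = f(L/D)(ρV²/2) = 2.114e+06 Pa.
ΔP_A/ΔP_B = 5.021e+06/2.114e+06 = 2.38.

ΔP_A/ΔP_B ≈ 2.38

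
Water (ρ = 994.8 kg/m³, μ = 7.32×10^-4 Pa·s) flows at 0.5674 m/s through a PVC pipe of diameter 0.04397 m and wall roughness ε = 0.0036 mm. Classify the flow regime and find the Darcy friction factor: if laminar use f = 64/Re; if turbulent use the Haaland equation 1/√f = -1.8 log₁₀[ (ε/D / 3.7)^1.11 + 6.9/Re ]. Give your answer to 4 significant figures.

f ≈ 0.02283

Re = ρVD/μ = 994.8·0.5674·0.04397/0.000732 = 3.391e+04.
Re > 4000 → turbulent. ε/D = 3.6e-06/0.04397 = 8.19e-05; Haaland: 1/√f = -1.8 log₁₀[6.81e-06 + 0.000204] = 6.619, so f = 0.02283.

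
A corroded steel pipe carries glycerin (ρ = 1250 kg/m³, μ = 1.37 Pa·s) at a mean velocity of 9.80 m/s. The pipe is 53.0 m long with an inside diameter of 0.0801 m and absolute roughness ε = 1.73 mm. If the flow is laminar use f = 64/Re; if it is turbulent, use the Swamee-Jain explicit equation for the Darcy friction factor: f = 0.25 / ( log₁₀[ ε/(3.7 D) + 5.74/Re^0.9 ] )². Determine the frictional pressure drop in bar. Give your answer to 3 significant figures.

ΔP ≈ 35.5 bar

Reynolds number Re = ρVD/μ = 1250 · 9.8 · 0.0801 / 1.37 = 716.2.
Re < 2300 → laminar flow, so f = 64/Re = 64/716.2 = 0.08936 (the turbulent correlation is not needed).
Darcy-Weisbach: ΔP = f(L/D)(ρV²/2) = 0.08936·(53/0.0801)·(1250·9.8²/2) = 0.08936·661.7·6.003e+04 = 3.549e+06 Pa.
ΔP = 3.549e+06 Pa = 35.5 bar.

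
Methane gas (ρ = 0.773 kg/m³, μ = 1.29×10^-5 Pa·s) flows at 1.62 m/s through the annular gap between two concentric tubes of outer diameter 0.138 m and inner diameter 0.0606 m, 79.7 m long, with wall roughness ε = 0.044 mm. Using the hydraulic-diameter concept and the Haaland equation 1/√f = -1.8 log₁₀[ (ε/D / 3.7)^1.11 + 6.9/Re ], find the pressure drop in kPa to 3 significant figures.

Hydraulic diameter D_h = 4A/P = D_o - D_i = 0.138 - 0.0606 = 0.0774 m.
Re = ρVD_h/μ = 0.773·1.62·0.0774/1.29e-05 = 7514.
ε/D_h = 4.4e-05/0.0774 = 0.000568; Haaland gives 1/√f = -1.8 log₁₀[5.85e-05+0.000918] = 5.418, so f = 0.03406.
ΔP = f(L/D_h)(ρV²/2) = 0.03406·79.7/0.0774·1.014 = 35.58 Pa.
ΔP = 0.0356 kPa.

ΔP ≈ 0.0356 kPa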